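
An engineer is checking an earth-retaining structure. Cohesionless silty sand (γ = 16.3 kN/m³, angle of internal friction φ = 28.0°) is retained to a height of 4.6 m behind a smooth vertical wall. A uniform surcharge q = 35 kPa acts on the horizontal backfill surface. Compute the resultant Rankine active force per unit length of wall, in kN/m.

K_a = tan²(45° − φ/2) = 0.3610.
Soil triangle: ½ K_a γ H² = 0.5×0.3610×16.3×4.6² = 62.26 kN/m.
Surcharge rectangle: K_a q H = 0.3610×35×4.6 = 58.13 kN/m.
Total = 62.26 + 58.13 = 120.4 kN/m.

120 kN/m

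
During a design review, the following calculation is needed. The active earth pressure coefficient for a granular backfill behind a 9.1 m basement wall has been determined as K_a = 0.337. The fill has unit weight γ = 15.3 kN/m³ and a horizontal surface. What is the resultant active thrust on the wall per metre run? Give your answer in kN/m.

P = ½ K_a γ H² = 0.5 × 0.337 × 15.3 × 9.1² = 213.5 kN/m.

213 kN/m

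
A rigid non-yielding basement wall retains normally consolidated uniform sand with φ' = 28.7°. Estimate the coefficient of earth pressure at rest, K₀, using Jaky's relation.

K₀ = 1 − sin φ' = 1 − sin 28.7° = 0.5198.

0.520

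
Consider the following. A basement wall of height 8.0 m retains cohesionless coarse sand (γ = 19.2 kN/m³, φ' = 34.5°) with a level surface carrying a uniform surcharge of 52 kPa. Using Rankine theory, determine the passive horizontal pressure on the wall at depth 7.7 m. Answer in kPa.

722 kPa

K_p = (1 + sin φ)/(1 − sin φ) = 3.613.
σ_v = γz + q = 19.2 × 7.7 + 52 = 199.8 kPa.
σ_h = K_p σ_v = 3.613 × 199.8 = 721.9 kPa.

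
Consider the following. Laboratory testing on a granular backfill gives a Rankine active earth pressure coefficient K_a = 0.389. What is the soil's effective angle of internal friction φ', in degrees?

26.1°

K_a = tan²(45° − φ/2) ⇒ 45° − φ/2 = arctan(√0.389) = 31.95°.
φ = 2(45° − 31.95°) = 26.10°.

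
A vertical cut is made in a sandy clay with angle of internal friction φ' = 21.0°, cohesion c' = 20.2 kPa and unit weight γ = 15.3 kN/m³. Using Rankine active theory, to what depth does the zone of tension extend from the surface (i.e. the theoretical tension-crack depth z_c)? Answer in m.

3.84 m

K_a = tan²(45° − 21.0°/2) = 0.4724; √K_a = 0.6873.
The active pressure is zero where K_a γ z = 2c√K_a, so z_c = 2c/(γ√K_a) = 2×20.2/(15.3×0.6873) = 3.842 m.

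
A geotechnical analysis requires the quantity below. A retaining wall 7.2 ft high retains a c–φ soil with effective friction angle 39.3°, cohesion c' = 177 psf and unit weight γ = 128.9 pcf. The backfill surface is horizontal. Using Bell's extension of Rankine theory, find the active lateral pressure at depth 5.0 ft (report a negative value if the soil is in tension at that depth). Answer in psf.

-23.1 psf

K_a = (1 − sin φ)/(1 + sin φ) = 0.2245.
σ_a = K_a γ z − 2c√K_a = 0.2245×128.9×5.0 − 2×177×0.4738 = -23.05 psf.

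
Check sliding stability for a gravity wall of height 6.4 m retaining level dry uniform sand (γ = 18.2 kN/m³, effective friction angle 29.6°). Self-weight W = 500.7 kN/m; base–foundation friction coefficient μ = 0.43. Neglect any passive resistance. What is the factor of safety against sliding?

K_a = tan²(45° − 29.6°/2) = 0.3387.
P_a = ½K_aγH² = 0.5×0.3387×18.2×6.4² = 126.3 kN/m, acting at H/3 = 2.133 m above the base.
FS_sliding = μW / P_a = 0.43×500.7 / 126.3 = 1.705.

1.71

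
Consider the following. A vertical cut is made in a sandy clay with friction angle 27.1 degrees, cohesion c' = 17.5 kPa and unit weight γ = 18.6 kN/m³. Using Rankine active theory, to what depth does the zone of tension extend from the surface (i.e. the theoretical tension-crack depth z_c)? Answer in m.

3.08 m

K_a = tan²(45° − 27.1°/2) = 0.3741; √K_a = 0.6116.
The active pressure is zero where K_a γ z = 2c√K_a, so z_c = 2c/(γ√K_a) = 2×17.5/(18.6×0.6116) = 3.077 m.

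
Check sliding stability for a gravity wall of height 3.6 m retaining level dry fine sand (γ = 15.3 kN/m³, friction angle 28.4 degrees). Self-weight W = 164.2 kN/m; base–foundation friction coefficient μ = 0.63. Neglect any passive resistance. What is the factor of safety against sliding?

K_a = tan²(45° − 28.4°/2) = 0.3554.
P_a = ½K_aγH² = 0.5×0.3554×15.3×3.6² = 35.23 kN/m, acting at H/3 = 1.200 m above the base.
FS_sliding = μW / P_a = 0.63×164.2 / 35.23 = 2.936.

2.94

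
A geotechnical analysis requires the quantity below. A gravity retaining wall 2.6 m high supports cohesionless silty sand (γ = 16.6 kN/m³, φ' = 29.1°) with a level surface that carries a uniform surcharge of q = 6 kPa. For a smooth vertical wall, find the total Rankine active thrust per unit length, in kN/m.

K_a = tan²(45° − φ/2) = 0.3456.
Soil triangle: ½ K_a γ H² = 0.5×0.3456×16.6×2.6² = 19.39 kN/m.
Surcharge rectangle: K_a q H = 0.3456×6×2.6 = 5.391 kN/m.
Total = 19.39 + 5.391 = 24.78 kN/m.

24.8 kN/m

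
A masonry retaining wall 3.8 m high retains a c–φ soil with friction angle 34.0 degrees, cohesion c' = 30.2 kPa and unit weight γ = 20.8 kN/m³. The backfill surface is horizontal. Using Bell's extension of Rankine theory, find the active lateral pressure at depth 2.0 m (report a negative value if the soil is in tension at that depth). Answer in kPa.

K_a = (1 − sin φ)/(1 + sin φ) = 0.2827.
σ_a = K_a γ z − 2c√K_a = 0.2827×20.8×2.0 − 2×30.2×0.5317 = -20.35 kPa.

-20.4 kPa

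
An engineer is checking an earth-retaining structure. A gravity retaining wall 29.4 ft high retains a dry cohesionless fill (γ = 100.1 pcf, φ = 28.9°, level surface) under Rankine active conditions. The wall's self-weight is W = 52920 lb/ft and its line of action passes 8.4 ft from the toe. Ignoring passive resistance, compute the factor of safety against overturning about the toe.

K_a = tan²(45° − 28.9°/2) = 0.3484.
P_a = ½K_aγH² = 0.5×0.3484×100.1×29.4² = 15070 lb/ft, acting at H/3 = 9.800 ft above the base.
Overturning moment M_o = P_a × H/3 = 15070 × 9.800 = 147700.
Resisting moment M_r = W × 8.4 = 52920 × 8.4 = 444500.
FS_overturning = M_r/M_o = 444500/147700 = 3.010.

3.01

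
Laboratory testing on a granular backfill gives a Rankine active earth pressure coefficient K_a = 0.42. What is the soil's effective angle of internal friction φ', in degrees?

24.1°

K_a = tan²(45° − φ/2) ⇒ 45° − φ/2 = arctan(√0.42) = 32.95°.
φ = 2(45° − 32.95°) = 24.11°.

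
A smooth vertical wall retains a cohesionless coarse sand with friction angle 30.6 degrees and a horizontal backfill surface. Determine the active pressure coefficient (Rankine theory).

0.325

K_a = (1 − sin φ)/(1 + sin φ) = (1 − sin 30.6°)/(1 + sin 30.6°) = 0.3253.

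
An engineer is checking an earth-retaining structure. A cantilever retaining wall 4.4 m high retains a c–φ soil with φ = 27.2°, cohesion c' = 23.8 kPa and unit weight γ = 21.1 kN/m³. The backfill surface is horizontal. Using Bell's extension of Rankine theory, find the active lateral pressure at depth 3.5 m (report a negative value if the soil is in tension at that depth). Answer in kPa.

K_a = (1 − sin φ)/(1 + sin φ) = 0.3726.
σ_a = K_a γ z − 2c√K_a = 0.3726×21.1×3.5 − 2×23.8×0.6104 = -1.539 kPa.

-1.54 kPa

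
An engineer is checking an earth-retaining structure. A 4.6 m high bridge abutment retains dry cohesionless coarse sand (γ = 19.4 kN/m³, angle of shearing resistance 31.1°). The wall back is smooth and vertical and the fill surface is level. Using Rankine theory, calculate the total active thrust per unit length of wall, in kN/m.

65.4 kN/m

K_a = tan²(45° − φ/2) = 0.3188.
P_a = ½ K_a γ H² = 0.5 × 0.3188 × 19.4 × 4.6² = 65.43 kN/m.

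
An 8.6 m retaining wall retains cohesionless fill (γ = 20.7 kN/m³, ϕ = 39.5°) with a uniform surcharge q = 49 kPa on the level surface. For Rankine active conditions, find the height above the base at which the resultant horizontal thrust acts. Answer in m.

3.38 m

K_a = 0.2224.
Triangular part P₁ = ½K_aγH² = 170.3 at H/3 = 2.867 m; rectangular part P₂ = K_a q H = 93.73 at H/2 = 4.300 m.
ȳ = (P₁·2.867 + P₂·4.300)/(P₁+P₂) = 3.376 m.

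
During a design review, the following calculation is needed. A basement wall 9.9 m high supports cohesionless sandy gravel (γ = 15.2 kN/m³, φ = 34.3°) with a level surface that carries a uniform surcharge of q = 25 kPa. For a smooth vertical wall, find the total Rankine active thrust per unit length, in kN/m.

K_a = tan²(45° − φ/2) = 0.2792.
Soil triangle: ½ K_a γ H² = 0.5×0.2792×15.2×9.9² = 207.9 kN/m.
Surcharge rectangle: K_a q H = 0.2792×25×9.9 = 69.09 kN/m.
Total = 207.9 + 69.09 = 277.0 kN/m.

277 kN/m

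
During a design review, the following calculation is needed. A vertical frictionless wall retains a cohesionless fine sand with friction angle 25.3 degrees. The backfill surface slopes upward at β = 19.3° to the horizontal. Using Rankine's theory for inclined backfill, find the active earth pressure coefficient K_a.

K_a = cos β · (cos β − √(cos²β − cos²φ)) / (cos β + √(cos²β − cos²φ)).
cos β = 0.9438, cos φ = 0.9041, √(cos²β − cos²φ) = 0.2709.
K_a = 0.9438 × (0.9438 − 0.2709)/(0.9438 + 0.2709) = 0.5228.

0.523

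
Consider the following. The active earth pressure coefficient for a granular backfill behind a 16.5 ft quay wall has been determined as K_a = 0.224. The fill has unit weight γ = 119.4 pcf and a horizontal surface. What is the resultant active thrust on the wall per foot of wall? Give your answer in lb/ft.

P = ½ K_a γ H² = 0.5 × 0.224 × 119.4 × 16.5² = 3641 lb/ft.

3640 lb/ft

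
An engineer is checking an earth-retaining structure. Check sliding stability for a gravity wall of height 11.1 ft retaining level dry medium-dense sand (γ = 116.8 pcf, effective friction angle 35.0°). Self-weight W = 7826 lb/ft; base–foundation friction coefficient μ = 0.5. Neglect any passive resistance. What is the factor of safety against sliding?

2.01

K_a = tan²(45° − 35.0°/2) = 0.2710.
P_a = ½K_aγH² = 0.5×0.2710×116.8×11.1² = 1950 lb/ft, acting at H/3 = 3.700 ft above the base.
FS_sliding = μW / P_a = 0.5×7826 / 1950 = 2.007.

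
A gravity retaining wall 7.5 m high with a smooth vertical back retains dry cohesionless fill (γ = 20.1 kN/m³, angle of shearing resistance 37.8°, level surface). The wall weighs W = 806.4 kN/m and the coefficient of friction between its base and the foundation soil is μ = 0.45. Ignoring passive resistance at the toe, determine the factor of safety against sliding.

2.67

K_a = tan²(45° − 37.8°/2) = 0.2400.
P_a = ½K_aγH² = 0.5×0.2400×20.1×7.5² = 135.7 kN/m, acting at H/3 = 2.500 m above the base.
FS_sliding = μW / P_a = 0.45×806.4 / 135.7 = 2.675.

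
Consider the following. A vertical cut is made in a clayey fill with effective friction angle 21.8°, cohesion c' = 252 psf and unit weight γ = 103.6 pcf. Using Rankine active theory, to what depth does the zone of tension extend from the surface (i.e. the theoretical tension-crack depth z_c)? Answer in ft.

7.19 ft

K_a = tan²(45° − 21.8°/2) = 0.4584; √K_a = 0.6771.
The active pressure is zero where K_a γ z = 2c√K_a, so z_c = 2c/(γ√K_a) = 2×252/(103.6×0.6771) = 7.185 ft.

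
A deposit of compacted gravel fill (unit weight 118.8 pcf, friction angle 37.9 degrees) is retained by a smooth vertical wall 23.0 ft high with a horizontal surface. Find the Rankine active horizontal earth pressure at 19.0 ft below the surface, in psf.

K_a = (1 − sin φ)/(1 + sin φ) = 0.2389.
σ_h = K_a γ z = 0.2389 × 118.8 × 19.0 = 539.3 psf.

539 psf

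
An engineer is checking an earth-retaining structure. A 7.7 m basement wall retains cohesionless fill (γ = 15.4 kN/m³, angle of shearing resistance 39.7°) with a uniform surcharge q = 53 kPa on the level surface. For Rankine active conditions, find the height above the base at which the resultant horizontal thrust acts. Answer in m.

K_a = 0.2204.
Triangular part P₁ = ½K_aγH² = 100.6 at H/3 = 2.567 m; rectangular part P₂ = K_a q H = 89.96 at H/2 = 3.850 m.
ȳ = (P₁·2.567 + P₂·3.850)/(P₁+P₂) = 3.172 m.

3.17 m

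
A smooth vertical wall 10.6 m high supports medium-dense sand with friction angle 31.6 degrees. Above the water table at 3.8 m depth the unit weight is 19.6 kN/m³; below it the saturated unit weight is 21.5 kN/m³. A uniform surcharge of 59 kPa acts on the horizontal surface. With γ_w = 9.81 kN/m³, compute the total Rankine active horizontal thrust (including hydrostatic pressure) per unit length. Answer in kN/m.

709 kN/m

K_a = tan²(45° − φ/2) = 0.3123.
γ' = 21.5 − 9.81 = 11.69 kN/m³. h₂ = H − d_w = 6.8 m.
σ'_h: at surface K_a·q = 18.43; at WT K_a(q+γd_w) = 41.69; at base K_a(q+γd_w+γ'h₂) = 66.52 kPa.
P₁ = ½(18.43+41.69)×3.8 = 114.2; P₂ = ½(41.69+66.52)×6.8 = 367.9; P_w = ½γ_w h₂² = 226.8.
Total = 114.2+367.9+226.8 = 709.0 kN/m.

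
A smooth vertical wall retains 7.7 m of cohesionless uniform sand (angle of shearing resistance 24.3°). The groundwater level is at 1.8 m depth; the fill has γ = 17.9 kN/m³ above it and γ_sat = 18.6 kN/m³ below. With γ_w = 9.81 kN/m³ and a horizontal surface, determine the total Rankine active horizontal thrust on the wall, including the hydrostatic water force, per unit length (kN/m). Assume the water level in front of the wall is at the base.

K_a = tan²(45° − φ/2) = 0.4169.
γ' = 18.6 − 9.81 = 8.790 kN/m³. Depth below WT = 5.9 m.
σ'_h at WT = K_a γ d_w = 13.43 kPa; at base = 13.43 + K_a γ' × 5.9 = 35.05 kPa.
P₁ (0–1.8 m) = ½×13.43×1.8 = 12.09. P₂ (1.8–7.7 m) = ½(13.43+35.05)×5.9 = 143.0.
P_w = ½ γ_w h₂² = 0.5×9.81×5.9² = 170.7. Total = 12.09+143.0+170.7 = 325.9 kN/m.

326 kN/m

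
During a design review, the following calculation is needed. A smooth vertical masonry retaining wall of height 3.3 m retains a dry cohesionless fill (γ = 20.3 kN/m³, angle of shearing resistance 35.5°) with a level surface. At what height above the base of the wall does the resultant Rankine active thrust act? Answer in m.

1.10 m

K_a = 0.2653.
The pressure distribution is triangular, so the resultant acts at H/3 above the base = 3.3/3 = 1.100 m.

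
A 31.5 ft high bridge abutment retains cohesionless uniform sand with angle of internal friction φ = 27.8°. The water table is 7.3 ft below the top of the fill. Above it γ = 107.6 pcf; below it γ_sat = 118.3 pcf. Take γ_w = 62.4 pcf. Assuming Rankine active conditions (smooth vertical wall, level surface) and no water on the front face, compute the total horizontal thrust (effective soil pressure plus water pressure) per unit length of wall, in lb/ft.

K_a = tan²(45° − φ/2) = 0.3639.
γ' = 118.3 − 62.4 = 55.90 pcf. Depth below WT = 24.2 ft.
σ'_h at WT = K_a γ d_w = 285.8 psf; at base = 285.8 + K_a γ' × 24.2 = 778.1 psf.
P₁ (0–7.3 ft) = ½×285.8×7.3 = 1043. P₂ (7.3–31.5 ft) = ½(285.8+778.1)×24.2 = 12870.
P_w = ½ γ_w h₂² = 0.5×62.4×24.2² = 18270. Total = 1043+12870+18270 = 32190 lb/ft.

32200 lb/ft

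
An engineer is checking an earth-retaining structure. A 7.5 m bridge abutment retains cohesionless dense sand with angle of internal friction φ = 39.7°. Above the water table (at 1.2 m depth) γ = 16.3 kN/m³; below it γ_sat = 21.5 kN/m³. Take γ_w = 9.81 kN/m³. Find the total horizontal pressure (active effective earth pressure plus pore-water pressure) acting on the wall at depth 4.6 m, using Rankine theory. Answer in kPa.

K_a = (1 − sin φ)/(1 + sin φ) = 0.2204.
γ' = 21.5 − 9.81 = 11.69 kN/m³.
Effective vertical stress at 4.6 m: σ'_v = 16.3×1.2 + 11.69×3.40 = 59.31 kPa.
σ'_h = K_a σ'_v = 0.2204 × 59.31 = 13.07 kPa; u = γ_w × 3.40 = 33.35 kPa.
Total σ_h = 13.07 + 33.35 = 46.43 kPa.

46.4 kPa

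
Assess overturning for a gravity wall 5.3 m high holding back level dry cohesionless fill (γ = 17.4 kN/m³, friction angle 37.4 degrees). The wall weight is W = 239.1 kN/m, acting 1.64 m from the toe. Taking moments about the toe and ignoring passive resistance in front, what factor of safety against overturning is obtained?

3.72

K_a = tan²(45° − 37.4°/2) = 0.2443.
P_a = ½K_aγH² = 0.5×0.2443×17.4×5.3² = 59.69 kN/m, acting at H/3 = 1.767 m above the base.
Overturning moment M_o = P_a × H/3 = 59.69 × 1.767 = 105.5.
Resisting moment M_r = W × 1.64 = 239.1 × 1.64 = 392.1.
FS_overturning = M_r/M_o = 392.1/105.5 = 3.718.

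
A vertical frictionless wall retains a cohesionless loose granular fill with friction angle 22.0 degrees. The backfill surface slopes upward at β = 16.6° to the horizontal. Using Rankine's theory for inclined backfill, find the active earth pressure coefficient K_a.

K_a = cos β · (cos β − √(cos²β − cos²φ)) / (cos β + √(cos²β − cos²φ)).
cos β = 0.9583, cos φ = 0.9272, √(cos²β − cos²φ) = 0.2423.
K_a = 0.9583 × (0.9583 − 0.2423)/(0.9583 + 0.2423) = 0.5715.

0.572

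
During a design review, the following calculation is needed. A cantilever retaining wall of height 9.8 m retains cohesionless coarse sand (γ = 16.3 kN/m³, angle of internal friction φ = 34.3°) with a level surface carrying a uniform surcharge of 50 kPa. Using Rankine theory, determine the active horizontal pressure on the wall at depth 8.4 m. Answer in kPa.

52.2 kPa

K_a = (1 − sin φ)/(1 + sin φ) = 0.2792.
σ_v = γz + q = 16.3 × 8.4 + 50 = 186.9 kPa.
σ_h = K_a σ_v = 0.2792 × 186.9 = 52.18 kPa.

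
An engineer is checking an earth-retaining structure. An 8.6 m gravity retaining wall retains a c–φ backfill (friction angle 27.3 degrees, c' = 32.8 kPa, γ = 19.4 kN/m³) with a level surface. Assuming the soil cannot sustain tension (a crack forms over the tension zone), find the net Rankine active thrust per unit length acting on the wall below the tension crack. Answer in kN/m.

33.5 kN/m

K_a = 0.3711; √K_a = 0.6092.
Tension-crack depth z_c = 2c/(γ√K_a) = 2×32.8/(19.4×0.6092) = 5.551 m.
σ_a at base = K_a γ H − 2c√K_a = 0.3711×19.4×8.6 − 2×32.8×0.6092 = 21.96 kPa.
P_a = ½ × 21.96 × (H − z_c) = 0.5×21.96×3.049 = 33.48 kN/m.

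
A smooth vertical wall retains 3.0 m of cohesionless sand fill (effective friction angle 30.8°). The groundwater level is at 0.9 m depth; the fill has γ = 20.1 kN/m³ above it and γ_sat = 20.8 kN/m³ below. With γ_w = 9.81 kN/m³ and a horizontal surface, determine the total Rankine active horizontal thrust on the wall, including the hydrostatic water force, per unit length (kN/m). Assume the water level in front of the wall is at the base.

44.3 kN/m

K_a = tan²(45° − φ/2) = 0.3227.
γ' = 20.8 − 9.81 = 10.99 kN/m³. Depth below WT = 2.1 m.
σ'_h at WT = K_a γ d_w = 5.838 kPa; at base = 5.838 + K_a γ' × 2.1 = 13.29 kPa.
P₁ (0–0.9 m) = ½×5.838×0.9 = 2.627. P₂ (0.9–3.0 m) = ½(5.838+13.29)×2.1 = 20.08.
P_w = ½ γ_w h₂² = 0.5×9.81×2.1² = 21.63. Total = 2.627+20.08+21.63 = 44.34 kN/m.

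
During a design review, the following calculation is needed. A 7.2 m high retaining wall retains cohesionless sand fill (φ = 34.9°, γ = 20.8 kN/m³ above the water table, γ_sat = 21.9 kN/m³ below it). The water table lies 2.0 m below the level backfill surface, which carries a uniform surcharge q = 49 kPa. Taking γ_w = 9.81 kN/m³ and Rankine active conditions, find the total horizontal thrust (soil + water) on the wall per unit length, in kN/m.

343 kN/m

K_a = tan²(45° − φ/2) = 0.2721.
γ' = 21.9 − 9.81 = 12.09 kN/m³. h₂ = H − d_w = 5.2 m.
σ'_h: at surface K_a·q = 13.34; at WT K_a(q+γd_w) = 24.66; at base K_a(q+γd_w+γ'h₂) = 41.77 kPa.
P₁ = ½(13.34+24.66)×2.0 = 37.99; P₂ = ½(24.66+41.77)×5.2 = 172.7; P_w = ½γ_w h₂² = 132.6.
Total = 37.99+172.7+132.6 = 343.3 kN/m.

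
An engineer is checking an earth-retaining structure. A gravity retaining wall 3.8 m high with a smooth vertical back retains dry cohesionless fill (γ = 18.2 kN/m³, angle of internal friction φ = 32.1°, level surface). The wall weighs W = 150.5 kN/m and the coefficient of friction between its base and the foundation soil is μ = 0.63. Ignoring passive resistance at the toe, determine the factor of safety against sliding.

K_a = tan²(45° − 32.1°/2) = 0.3060.
P_a = ½K_aγH² = 0.5×0.3060×18.2×3.8² = 40.21 kN/m, acting at H/3 = 1.267 m above the base.
FS_sliding = μW / P_a = 0.63×150.5 / 40.21 = 2.358.

2.36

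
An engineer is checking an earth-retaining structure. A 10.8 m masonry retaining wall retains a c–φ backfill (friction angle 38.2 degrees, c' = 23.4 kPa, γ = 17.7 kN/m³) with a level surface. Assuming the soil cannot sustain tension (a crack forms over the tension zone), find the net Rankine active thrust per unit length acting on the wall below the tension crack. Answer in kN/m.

K_a = 0.2358; √K_a = 0.4856.
Tension-crack depth z_c = 2c/(γ√K_a) = 2×23.4/(17.7×0.4856) = 5.445 m.
σ_a at base = K_a γ H − 2c√K_a = 0.2358×17.7×10.8 − 2×23.4×0.4856 = 22.35 kPa.
P_a = ½ × 22.35 × (H − z_c) = 0.5×22.35×5.355 = 59.83 kN/m.

59.8 kN/m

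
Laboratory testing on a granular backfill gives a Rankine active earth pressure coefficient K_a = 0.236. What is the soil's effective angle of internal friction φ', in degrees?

K_a = tan²(45° − φ/2) ⇒ 45° − φ/2 = arctan(√0.236) = 25.91°.
φ = 2(45° − 25.91°) = 38.18°.

38.2°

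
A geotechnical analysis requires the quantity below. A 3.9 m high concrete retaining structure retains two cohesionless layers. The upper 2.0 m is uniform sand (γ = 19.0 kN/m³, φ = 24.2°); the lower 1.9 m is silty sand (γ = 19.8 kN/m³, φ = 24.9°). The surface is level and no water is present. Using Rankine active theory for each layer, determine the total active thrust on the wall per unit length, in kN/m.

K_a1 = tan²(45°−24.2°/2) = 0.4185; K_a2 = tan²(45°−24.9°/2) = 0.4074.
Layer 1: σ at base = K_a1 γ₁ h₁ = 15.90 kPa; P₁ = ½×15.90×2.0 = 15.90.
Layer 2: σ_v at top = γ₁h₁ = 38.00; σ_h top = K_a2×38.00 = 15.48; σ_h base = K_a2×(38.00+19.8×1.9) = 30.81.
P₂ = ½(15.48+30.81)×1.9 = 43.98. Total P_a = 15.90+43.98 = 59.88 kN/m.

59.9 kN/m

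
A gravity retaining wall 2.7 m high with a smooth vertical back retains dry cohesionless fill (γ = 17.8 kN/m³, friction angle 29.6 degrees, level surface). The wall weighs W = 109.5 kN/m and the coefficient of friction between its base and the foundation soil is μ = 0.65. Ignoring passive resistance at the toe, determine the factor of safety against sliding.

3.24

K_a = tan²(45° − 29.6°/2) = 0.3387.
P_a = ½K_aγH² = 0.5×0.3387×17.8×2.7² = 21.98 kN/m, acting at H/3 = 0.9000 m above the base.
FS_sliding = μW / P_a = 0.65×109.5 / 21.98 = 3.238.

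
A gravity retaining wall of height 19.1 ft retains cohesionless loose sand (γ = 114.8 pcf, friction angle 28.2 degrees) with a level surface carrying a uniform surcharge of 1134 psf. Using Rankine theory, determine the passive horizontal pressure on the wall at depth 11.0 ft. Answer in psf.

K_p = (1 + sin φ)/(1 − sin φ) = 2.792.
σ_v = γz + q = 114.8 × 11.0 + 1134 = 2397 psf.
σ_h = K_p σ_v = 2.792 × 2397 = 6691 psf.

6690 psf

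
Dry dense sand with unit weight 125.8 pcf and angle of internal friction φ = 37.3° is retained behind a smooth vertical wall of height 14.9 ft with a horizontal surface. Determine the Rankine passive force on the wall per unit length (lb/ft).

K_p = tan²(45° + φ/2) = 4.076.
P_p = ½ K_p γ H² = 0.5 × 4.076 × 125.8 × 14.9² = 56920 lb/ft.

56900 lb/ft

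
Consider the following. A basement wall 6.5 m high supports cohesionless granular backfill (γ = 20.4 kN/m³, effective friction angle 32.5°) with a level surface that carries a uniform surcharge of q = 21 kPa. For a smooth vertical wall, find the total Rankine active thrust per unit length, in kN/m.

171 kN/m

K_a = tan²(45° − φ/2) = 0.3010.
Soil triangle: ½ K_a γ H² = 0.5×0.3010×20.4×6.5² = 129.7 kN/m.
Surcharge rectangle: K_a q H = 0.3010×21×6.5 = 41.08 kN/m.
Total = 129.7 + 41.08 = 170.8 kN/m.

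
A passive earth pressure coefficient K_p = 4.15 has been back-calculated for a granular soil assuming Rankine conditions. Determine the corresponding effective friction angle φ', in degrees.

K_p = (1+sin φ)/(1−sin φ) ⇒ sin φ = (K_p − 1)/(K_p + 1) = 0.6117.
φ = arcsin(0.6117) = 37.71°.

37.7°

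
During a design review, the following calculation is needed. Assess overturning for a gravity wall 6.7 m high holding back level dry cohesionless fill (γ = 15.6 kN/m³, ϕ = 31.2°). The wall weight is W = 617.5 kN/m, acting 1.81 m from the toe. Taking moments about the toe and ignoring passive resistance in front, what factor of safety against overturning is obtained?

K_a = tan²(45° − 31.2°/2) = 0.3175.
P_a = ½K_aγH² = 0.5×0.3175×15.6×6.7² = 111.2 kN/m, acting at H/3 = 2.233 m above the base.
Overturning moment M_o = P_a × H/3 = 111.2 × 2.233 = 248.3.
Resisting moment M_r = W × 1.81 = 617.5 × 1.81 = 1118.
FS_overturning = M_r/M_o = 1118/248.3 = 4.502.

4.50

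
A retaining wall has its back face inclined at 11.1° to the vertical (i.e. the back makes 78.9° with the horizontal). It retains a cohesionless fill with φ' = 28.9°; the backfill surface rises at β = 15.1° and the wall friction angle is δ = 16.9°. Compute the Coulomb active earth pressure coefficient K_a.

K_a = sin²(α+φ) / [sin²α · sin(α−δ) · (1 + √{sin(φ+δ)sin(φ−β) / (sin(α−δ)sin(α+β))})²].
With α = 78.9°, φ = 28.9°, δ = 16.9°, β = 15.1°: K_a = 0.5138.

0.514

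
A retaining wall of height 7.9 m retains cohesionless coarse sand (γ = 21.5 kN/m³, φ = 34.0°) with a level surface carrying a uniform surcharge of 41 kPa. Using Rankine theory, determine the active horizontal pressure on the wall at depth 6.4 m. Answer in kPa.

K_a = (1 − sin φ)/(1 + sin φ) = 0.2827.
σ_v = γz + q = 21.5 × 6.4 + 41 = 178.6 kPa.
σ_h = K_a σ_v = 0.2827 × 178.6 = 50.49 kPa.

50.5 kPa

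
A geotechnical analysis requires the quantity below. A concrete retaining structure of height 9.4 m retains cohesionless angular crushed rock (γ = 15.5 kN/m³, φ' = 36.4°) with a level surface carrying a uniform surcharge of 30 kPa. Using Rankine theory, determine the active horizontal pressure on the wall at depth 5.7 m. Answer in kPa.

30.2 kPa

K_a = (1 − sin φ)/(1 + sin φ) = 0.2552.
σ_v = γz + q = 15.5 × 5.7 + 30 = 118.4 kPa.
σ_h = K_a σ_v = 0.2552 × 118.4 = 30.20 kPa.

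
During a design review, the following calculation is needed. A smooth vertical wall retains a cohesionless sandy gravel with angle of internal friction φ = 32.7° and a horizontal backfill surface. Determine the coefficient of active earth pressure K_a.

K_a = (1 − sin φ)/(1 + sin φ) = (1 − sin 32.7°)/(1 + sin 32.7°) = 0.2985.

0.298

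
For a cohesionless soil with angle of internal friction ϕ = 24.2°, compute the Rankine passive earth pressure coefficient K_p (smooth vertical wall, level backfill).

K_p = (1 + sin φ)/(1 − sin φ) = tan²(45° + 24.2°/2) = 2.389.

2.39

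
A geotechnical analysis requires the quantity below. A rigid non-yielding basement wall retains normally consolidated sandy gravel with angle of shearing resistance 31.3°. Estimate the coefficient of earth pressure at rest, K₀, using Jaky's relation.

K₀ = 1 − sin φ' = 1 − sin 31.3° = 0.4805.

0.480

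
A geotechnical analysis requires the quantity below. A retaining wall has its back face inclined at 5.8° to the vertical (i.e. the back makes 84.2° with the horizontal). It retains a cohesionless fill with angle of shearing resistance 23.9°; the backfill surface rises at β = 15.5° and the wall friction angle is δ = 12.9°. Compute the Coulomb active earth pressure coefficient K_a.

0.565

K_a = sin²(α+φ) / [sin²α · sin(α−δ) · (1 + √{sin(φ+δ)sin(φ−β) / (sin(α−δ)sin(α+β))})²].
With α = 84.2°, φ = 23.9°, δ = 12.9°, β = 15.5°: K_a = 0.5649.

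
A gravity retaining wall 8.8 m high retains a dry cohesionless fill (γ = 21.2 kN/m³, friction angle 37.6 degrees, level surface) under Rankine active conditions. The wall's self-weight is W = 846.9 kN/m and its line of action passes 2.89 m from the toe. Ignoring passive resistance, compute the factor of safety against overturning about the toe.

4.20

K_a = tan²(45° − 37.6°/2) = 0.2421.
P_a = ½K_aγH² = 0.5×0.2421×21.2×8.8² = 198.8 kN/m, acting at H/3 = 2.933 m above the base.
Overturning moment M_o = P_a × H/3 = 198.8 × 2.933 = 583.0.
Resisting moment M_r = W × 2.89 = 846.9 × 2.89 = 2448.
FS_overturning = M_r/M_o = 2448/583.0 = 4.198.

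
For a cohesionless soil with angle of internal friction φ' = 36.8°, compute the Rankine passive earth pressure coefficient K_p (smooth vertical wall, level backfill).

3.99

K_p = (1 + sin φ)/(1 − sin φ) = tan²(45° + 36.8°/2) = 3.988.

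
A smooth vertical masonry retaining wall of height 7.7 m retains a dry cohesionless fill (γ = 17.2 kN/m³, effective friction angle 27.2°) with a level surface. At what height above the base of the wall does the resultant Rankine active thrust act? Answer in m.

2.57 m

K_a = 0.3726.
The pressure distribution is triangular, so the resultant acts at H/3 above the base = 7.7/3 = 2.567 m.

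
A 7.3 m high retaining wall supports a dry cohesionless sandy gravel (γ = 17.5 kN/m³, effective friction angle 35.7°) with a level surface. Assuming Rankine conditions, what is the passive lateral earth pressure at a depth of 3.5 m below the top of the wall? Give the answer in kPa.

233 kPa

K_p = (1 + sin φ)/(1 − sin φ) = 3.802.
σ_h = K_p γ z = 3.802 × 17.5 × 3.5 = 232.9 kPa.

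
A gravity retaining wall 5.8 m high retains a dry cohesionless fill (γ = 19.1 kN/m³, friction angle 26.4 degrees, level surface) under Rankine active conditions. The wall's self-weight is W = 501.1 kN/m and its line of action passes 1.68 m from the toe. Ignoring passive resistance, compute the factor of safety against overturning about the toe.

K_a = tan²(45° − 26.4°/2) = 0.3844.
P_a = ½K_aγH² = 0.5×0.3844×19.1×5.8² = 123.5 kN/m, acting at H/3 = 1.933 m above the base.
Overturning moment M_o = P_a × H/3 = 123.5 × 1.933 = 238.8.
Resisting moment M_r = W × 1.68 = 501.1 × 1.68 = 841.8.
FS_overturning = M_r/M_o = 841.8/238.8 = 3.526.

3.53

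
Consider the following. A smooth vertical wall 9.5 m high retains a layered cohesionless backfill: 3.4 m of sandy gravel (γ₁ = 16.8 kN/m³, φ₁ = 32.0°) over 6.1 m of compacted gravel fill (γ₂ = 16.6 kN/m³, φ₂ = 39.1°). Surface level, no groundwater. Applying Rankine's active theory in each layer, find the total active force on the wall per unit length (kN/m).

K_a1 = tan²(45°−32.0°/2) = 0.3073; K_a2 = tan²(45°−39.1°/2) = 0.2265.
Layer 1: σ at base = K_a1 γ₁ h₁ = 17.55 kPa; P₁ = ½×17.55×3.4 = 29.84.
Layer 2: σ_v at top = γ₁h₁ = 57.12; σ_h top = K_a2×57.12 = 12.94; σ_h base = K_a2×(57.12+16.6×6.1) = 35.87.
P₂ = ½(12.94+35.87)×6.1 = 148.9. Total P_a = 29.84+148.9 = 178.7 kN/m.

179 kN/m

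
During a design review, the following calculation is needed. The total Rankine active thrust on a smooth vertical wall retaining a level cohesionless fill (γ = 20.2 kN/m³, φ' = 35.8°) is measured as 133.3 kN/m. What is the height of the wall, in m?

K_a = 0.2619. P_a = ½ K_a γ H² ⇒ H = √(2P_a/(K_a γ)).
H = √(2×133.3/(0.2619×20.2)) = 7.099 m.

7.10 m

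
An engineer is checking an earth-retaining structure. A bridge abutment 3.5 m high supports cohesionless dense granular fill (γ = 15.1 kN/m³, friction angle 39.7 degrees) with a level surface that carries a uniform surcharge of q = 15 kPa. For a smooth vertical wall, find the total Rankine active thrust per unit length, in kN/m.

32.0 kN/m

K_a = tan²(45° − φ/2) = 0.2204.
Soil triangle: ½ K_a γ H² = 0.5×0.2204×15.1×3.5² = 20.39 kN/m.
Surcharge rectangle: K_a q H = 0.2204×15×3.5 = 11.57 kN/m.
Total = 20.39 + 11.57 = 31.96 kN/m.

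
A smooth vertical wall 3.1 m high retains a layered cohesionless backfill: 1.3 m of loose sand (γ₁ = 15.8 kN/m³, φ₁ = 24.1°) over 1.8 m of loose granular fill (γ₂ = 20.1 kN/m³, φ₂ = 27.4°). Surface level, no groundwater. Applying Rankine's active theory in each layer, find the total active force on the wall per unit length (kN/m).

31.3 kN/m

K_a1 = tan²(45°−24.1°/2) = 0.4201; K_a2 = tan²(45°−27.4°/2) = 0.3697.
Layer 1: σ at base = K_a1 γ₁ h₁ = 8.629 kPa; P₁ = ½×8.629×1.3 = 5.609.
Layer 2: σ_v at top = γ₁h₁ = 20.54; σ_h top = K_a2×20.54 = 7.593; σ_h base = K_a2×(20.54+20.1×1.8) = 20.97.
P₂ = ½(7.593+20.97)×1.8 = 25.71. Total P_a = 5.609+25.71 = 31.31 kN/m.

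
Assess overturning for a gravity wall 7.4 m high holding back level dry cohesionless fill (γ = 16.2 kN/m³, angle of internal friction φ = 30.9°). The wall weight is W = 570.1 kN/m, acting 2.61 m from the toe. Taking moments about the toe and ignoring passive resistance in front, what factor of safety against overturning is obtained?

4.23

K_a = tan²(45° − 30.9°/2) = 0.3214.
P_a = ½K_aγH² = 0.5×0.3214×16.2×7.4² = 142.6 kN/m, acting at H/3 = 2.467 m above the base.
Overturning moment M_o = P_a × H/3 = 142.6 × 2.467 = 351.7.
Resisting moment M_r = W × 2.61 = 570.1 × 2.61 = 1488.
FS_overturning = M_r/M_o = 1488/351.7 = 4.231.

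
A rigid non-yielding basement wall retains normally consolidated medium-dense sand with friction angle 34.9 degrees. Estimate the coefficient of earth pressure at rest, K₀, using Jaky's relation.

K₀ = 1 − sin φ' = 1 − sin 34.9° = 0.4279.

0.428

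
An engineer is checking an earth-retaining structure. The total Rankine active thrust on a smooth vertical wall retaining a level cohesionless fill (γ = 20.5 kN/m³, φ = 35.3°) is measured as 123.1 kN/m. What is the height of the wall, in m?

6.70 m

K_a = 0.2675. P_a = ½ K_a γ H² ⇒ H = √(2P_a/(K_a γ)).
H = √(2×123.1/(0.2675×20.5)) = 6.700 m.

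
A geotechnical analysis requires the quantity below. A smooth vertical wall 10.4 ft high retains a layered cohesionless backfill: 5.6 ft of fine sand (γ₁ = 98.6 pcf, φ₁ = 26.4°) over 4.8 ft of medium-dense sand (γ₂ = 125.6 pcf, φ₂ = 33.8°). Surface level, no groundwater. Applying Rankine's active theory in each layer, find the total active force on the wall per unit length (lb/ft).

K_a1 = tan²(45°−26.4°/2) = 0.3844; K_a2 = tan²(45°−33.8°/2) = 0.2851.
Layer 1: σ at base = K_a1 γ₁ h₁ = 212.3 psf; P₁ = ½×212.3×5.6 = 594.4.
Layer 2: σ_v at top = γ₁h₁ = 552.2; σ_h top = K_a2×552.2 = 157.4; σ_h base = K_a2×(552.2+125.6×4.8) = 329.3.
P₂ = ½(157.4+329.3)×4.8 = 1168. Total P_a = 594.4+1168 = 1762 lb/ft.

1760 lb/ft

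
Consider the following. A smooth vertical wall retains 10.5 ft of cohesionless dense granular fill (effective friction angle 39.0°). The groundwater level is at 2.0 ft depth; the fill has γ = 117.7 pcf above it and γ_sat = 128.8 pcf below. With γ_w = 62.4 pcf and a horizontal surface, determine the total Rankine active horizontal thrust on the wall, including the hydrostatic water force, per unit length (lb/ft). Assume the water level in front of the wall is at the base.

K_a = tan²(45° − φ/2) = 0.2275.
γ' = 128.8 − 62.4 = 66.40 pcf. Depth below WT = 8.5 ft.
σ'_h at WT = K_a γ d_w = 53.55 psf; at base = 53.55 + K_a γ' × 8.5 = 182.0 psf.
P₁ (0–2.0 ft) = ½×53.55×2.0 = 53.55. P₂ (2.0–10.5 ft) = ½(53.55+182.0)×8.5 = 1001.
P_w = ½ γ_w h₂² = 0.5×62.4×8.5² = 2254. Total = 53.55+1001+2254 = 3309 lb/ft.

3310 lb/ft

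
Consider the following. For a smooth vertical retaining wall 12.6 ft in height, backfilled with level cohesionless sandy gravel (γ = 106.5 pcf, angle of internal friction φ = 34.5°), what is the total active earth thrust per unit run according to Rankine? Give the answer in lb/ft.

K_a = tan²(45° − φ/2) = 0.2768.
P_a = ½ K_a γ H² = 0.5 × 0.2768 × 106.5 × 12.6² = 2340 lb/ft.

2340 lb/ft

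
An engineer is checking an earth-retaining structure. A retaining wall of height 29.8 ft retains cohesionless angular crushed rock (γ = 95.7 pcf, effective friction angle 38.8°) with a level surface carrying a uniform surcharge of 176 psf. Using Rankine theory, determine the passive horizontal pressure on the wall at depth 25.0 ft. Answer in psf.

11200 psf

K_p = (1 + sin φ)/(1 − sin φ) = 4.356.
σ_v = γz + q = 95.7 × 25.0 + 176 = 2568 psf.
σ_h = K_p σ_v = 4.356 × 2568 = 11190 psf.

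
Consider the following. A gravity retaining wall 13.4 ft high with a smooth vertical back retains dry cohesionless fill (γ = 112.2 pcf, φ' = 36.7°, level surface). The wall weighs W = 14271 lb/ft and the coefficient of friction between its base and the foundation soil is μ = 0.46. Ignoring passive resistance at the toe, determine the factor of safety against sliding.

2.59

K_a = tan²(45° − 36.7°/2) = 0.2519.
P_a = ½K_aγH² = 0.5×0.2519×112.2×13.4² = 2537 lb/ft, acting at H/3 = 4.467 ft above the base.
FS_sliding = μW / P_a = 0.46×14271 / 2537 = 2.588.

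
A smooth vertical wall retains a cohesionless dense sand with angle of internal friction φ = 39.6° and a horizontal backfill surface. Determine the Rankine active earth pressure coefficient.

K_a = tan²(45° − φ/2) = tan²(25.20°) = 0.2214.

0.221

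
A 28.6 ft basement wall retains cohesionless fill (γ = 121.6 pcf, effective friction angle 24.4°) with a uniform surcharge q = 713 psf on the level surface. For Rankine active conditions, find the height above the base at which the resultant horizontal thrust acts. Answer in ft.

K_a = 0.4153.
Triangular part P₁ = ½K_aγH² = 20650 at H/3 = 9.533 ft; rectangular part P₂ = K_a q H = 8469 at H/2 = 14.30 ft.
ȳ = (P₁·9.533 + P₂·14.30)/(P₁+P₂) = 10.92 ft.

10.9 ft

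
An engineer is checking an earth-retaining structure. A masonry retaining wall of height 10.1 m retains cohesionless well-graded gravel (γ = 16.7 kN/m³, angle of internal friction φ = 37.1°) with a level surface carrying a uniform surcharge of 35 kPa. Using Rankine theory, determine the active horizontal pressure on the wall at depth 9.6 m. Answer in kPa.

48.3 kPa

K_a = (1 − sin φ)/(1 + sin φ) = 0.2475.
σ_v = γz + q = 16.7 × 9.6 + 35 = 195.3 kPa.
σ_h = K_a σ_v = 0.2475 × 195.3 = 48.34 kPa.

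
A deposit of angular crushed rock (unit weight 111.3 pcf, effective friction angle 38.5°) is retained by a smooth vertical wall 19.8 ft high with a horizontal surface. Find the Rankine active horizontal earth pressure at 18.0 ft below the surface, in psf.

466 psf

K_a = (1 − sin φ)/(1 + sin φ) = 0.2327.
σ_h = K_a γ z = 0.2327 × 111.3 × 18.0 = 466.1 psf.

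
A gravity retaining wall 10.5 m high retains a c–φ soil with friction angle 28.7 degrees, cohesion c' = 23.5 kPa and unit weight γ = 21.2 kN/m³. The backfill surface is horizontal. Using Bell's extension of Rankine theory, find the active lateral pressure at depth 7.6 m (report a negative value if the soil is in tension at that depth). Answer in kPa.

K_a = (1 − sin φ)/(1 + sin φ) = 0.3511.
σ_a = K_a γ z − 2c√K_a = 0.3511×21.2×7.6 − 2×23.5×0.5926 = 28.73 kPa.

28.7 kPa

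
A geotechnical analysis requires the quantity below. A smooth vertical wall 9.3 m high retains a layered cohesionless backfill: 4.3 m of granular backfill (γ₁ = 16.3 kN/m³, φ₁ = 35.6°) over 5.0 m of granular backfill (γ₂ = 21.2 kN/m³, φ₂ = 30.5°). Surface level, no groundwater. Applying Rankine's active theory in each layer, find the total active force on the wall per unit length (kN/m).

241 kN/m

K_a1 = tan²(45°−35.6°/2) = 0.2641; K_a2 = tan²(45°−30.5°/2) = 0.3267.
Layer 1: σ at base = K_a1 γ₁ h₁ = 18.51 kPa; P₁ = ½×18.51×4.3 = 39.80.
Layer 2: σ_v at top = γ₁h₁ = 70.09; σ_h top = K_a2×70.09 = 22.90; σ_h base = K_a2×(70.09+21.2×5.0) = 57.52.
P₂ = ½(22.90+57.52)×5.0 = 201.0. Total P_a = 39.80+201.0 = 240.8 kN/m.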